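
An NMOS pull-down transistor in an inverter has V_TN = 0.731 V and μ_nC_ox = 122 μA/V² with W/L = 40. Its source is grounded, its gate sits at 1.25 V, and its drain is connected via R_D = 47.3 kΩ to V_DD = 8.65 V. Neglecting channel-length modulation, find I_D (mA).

I_D = 0.181 mA

V_GS = V_G = 1.25 V, so V_ov = 1.25 − 0.731 = 0.519 V.
k_n = μ_nC_ox · (W/L) = 4.88 mA/V².
Assume saturation: I_D = ½ k_n V_ov² = 0.5 × 4.88 × 0.519² = 0.657 mA, giving V_DS = V_DD − I_D R_D = 8.65 − 0.657 × 47.3 = -22.4 V.
But -22.4 V < V_ov = 0.519 V, so the device is actually in triode.
In triode I_D = k_n[V_ov V_DS − ½ V_DS²] and I_D = (V_DD − V_DS)/R_D. Equating: 115 V_DS² − 120.8 V_DS + 8.65 = 0, giving V_DS = 0.0773 V (the root below V_ov).
I_D = (8.65 − 0.0773) / 47.3 = 0.181 mA.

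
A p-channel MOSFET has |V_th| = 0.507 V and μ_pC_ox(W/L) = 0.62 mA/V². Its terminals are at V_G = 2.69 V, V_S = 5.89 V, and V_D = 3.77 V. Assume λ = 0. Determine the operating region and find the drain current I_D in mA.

Triode; I_D = 2.15 mA

V_SG = V_S − V_G = 5.89 − 2.69 = 3.2 V; V_SD = V_S − V_D = 5.89 − 3.77 = 2.12 V.
V_ov = V_SG − |V_th| = 3.2 − 0.507 = 2.69 V.
Since V_SD = 2.12 V < V_ov = 2.69 V, the device is in the triode region.
I_D = k_p [V_ov · V_SD − ½ V_SD²] = 0.62 × [2.69 × 2.12 − 0.5 × 2.12²] = 2.15 mA.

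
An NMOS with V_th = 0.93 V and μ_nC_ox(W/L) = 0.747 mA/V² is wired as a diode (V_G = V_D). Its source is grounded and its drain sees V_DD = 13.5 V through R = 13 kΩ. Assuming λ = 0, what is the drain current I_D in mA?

With gate tied to drain, V_GS = V_DS ≥ V_GS − V_th, so the device is in saturation.
KCL at the drain: ½ k_n (V_GS − V_th)² = (V_DD − V_GS)/R.
Let x = V_GS − 0.93. Then 4.86 x² + x − 12.57 = 0, giving x = 1.51 V (positive root), so V_GS = 2.44 V.
I_D = (V_DD − V_GS)/R = (13.5 − 2.44) / 13 = 0.851 mA.

I_D = 0.851 mA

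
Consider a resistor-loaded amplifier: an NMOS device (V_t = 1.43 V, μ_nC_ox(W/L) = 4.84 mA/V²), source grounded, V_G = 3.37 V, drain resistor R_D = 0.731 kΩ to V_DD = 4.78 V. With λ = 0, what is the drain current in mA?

I_D = 5.54 mA

V_GS = V_G = 3.37 V, so V_ov = 3.37 − 1.43 = 1.94 V.
Assume saturation: I_D = ½ k_n V_ov² = 0.5 × 4.84 × 1.94² = 9.11 mA, giving V_DS = V_DD − I_D R_D = 4.78 − 9.11 × 0.731 = -1.88 V.
But -1.88 V < V_ov = 1.94 V, so the device is actually in triode.
In triode I_D = k_n[V_ov V_DS − ½ V_DS²] and I_D = (V_DD − V_DS)/R_D. Equating: 1.77 V_DS² − 7.864 V_DS + 4.78 = 0, giving V_DS = 0.727 V (the root below V_ov).
I_D = (4.78 − 0.727) / 0.731 = 5.54 mA.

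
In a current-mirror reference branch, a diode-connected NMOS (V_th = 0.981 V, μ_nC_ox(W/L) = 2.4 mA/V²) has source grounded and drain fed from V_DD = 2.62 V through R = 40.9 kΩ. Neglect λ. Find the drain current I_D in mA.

With gate tied to drain, V_GS = V_DS ≥ V_GS − V_th, so the device is in saturation.
KCL at the drain: ½ k_n (V_GS − V_th)² = (V_DD − V_GS)/R.
Let x = V_GS − 0.981. Then 49.1 x² + x − 1.639 = 0, giving x = 0.173 V (positive root), so V_GS = 1.15 V.
I_D = (V_DD − V_GS)/R = (2.62 − 1.15) / 40.9 = 0.0358 mA.

I_D = 0.0358 mA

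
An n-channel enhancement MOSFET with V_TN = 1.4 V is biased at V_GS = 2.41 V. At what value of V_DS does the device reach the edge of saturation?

V_DS,sat = 1.01 V

The boundary between triode and saturation is V_DS = V_GS − V_TN = V_ov.
V_ov = 2.41 − 1.4 = 1.01 V.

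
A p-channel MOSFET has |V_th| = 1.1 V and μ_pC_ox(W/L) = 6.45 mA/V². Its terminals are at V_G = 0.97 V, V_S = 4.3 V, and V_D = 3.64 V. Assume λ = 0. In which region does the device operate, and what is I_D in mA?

Triode; I_D = 8.09 mA

V_SG = V_S − V_G = 4.3 − 0.97 = 3.33 V; V_SD = V_S − V_D = 4.3 − 3.64 = 0.66 V.
V_ov = V_SG − |V_th| = 3.33 − 1.1 = 2.23 V.
Since V_SD = 0.66 V < V_ov = 2.23 V, the device is in the triode region.
I_D = k_p [V_ov · V_SD − ½ V_SD²] = 6.45 × [2.23 × 0.66 − 0.5 × 0.66²] = 8.09 mA.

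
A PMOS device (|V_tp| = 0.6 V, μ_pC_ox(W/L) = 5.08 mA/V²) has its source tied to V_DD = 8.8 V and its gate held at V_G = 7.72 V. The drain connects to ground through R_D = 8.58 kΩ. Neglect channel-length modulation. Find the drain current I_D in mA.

I_D = 0.585 mA

V_SG = V_DD − V_G = 8.8 − 7.72 = 1.08 V, so V_ov = 1.08 − 0.6 = 0.48 V.
Assume saturation: I_D = ½ k_p V_ov² = 0.5 × 5.08 × 0.48² = 0.585 mA, giving V_SD = V_DD − I_D R_D = 8.8 − 0.585 × 8.58 = 3.78 V.
V_SD = 3.78 V ≥ V_ov = 0.48 V, confirming saturation.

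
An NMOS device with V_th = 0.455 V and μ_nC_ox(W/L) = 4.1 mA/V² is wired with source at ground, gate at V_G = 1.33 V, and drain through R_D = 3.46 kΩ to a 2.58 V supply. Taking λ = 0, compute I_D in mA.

V_GS = V_G = 1.33 V, so V_ov = 1.33 − 0.455 = 0.875 V.
Assume saturation: I_D = ½ k_n V_ov² = 0.5 × 4.1 × 0.875² = 1.57 mA, giving V_DS = V_DD − I_D R_D = 2.58 − 1.57 × 3.46 = -2.85 V.
But -2.85 V < V_ov = 0.875 V, so the device is actually in triode.
In triode I_D = k_n[V_ov V_DS − ½ V_DS²] and I_D = (V_DD − V_DS)/R_D. Equating: 7.09 V_DS² − 13.41 V_DS + 2.58 = 0, giving V_DS = 0.217 V (the root below V_ov).
I_D = (2.58 − 0.217) / 3.46 = 0.683 mA.

I_D = 0.683 mA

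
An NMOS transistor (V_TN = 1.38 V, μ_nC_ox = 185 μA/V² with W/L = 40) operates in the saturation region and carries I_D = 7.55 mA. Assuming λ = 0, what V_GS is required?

V_GS = 2.81 V

k_n = μ_nC_ox · (W/L) = 7.4 mA/V².
In saturation I_D = ½ k_n (V_GS − V_TN)², so V_GS − V_TN = √(2 I_D / k_n) = √(2 × 7.55 / 7.4) = 1.43 V.
V_GS = 1.38 + 1.43 = 2.81 V.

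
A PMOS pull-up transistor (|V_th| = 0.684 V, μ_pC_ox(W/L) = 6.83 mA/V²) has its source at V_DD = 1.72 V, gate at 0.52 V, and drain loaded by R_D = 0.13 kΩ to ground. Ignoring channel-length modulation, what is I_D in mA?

V_SG = V_DD − V_G = 1.72 − 0.52 = 1.2 V, so V_ov = 1.2 − 0.684 = 0.516 V.
Assume saturation: I_D = ½ k_p V_ov² = 0.5 × 6.83 × 0.516² = 0.909 mA, giving V_SD = V_DD − I_D R_D = 1.72 − 0.909 × 0.13 = 1.6 V.
V_SD = 1.6 V ≥ V_ov = 0.516 V, confirming saturation.

I_D = 0.909 mA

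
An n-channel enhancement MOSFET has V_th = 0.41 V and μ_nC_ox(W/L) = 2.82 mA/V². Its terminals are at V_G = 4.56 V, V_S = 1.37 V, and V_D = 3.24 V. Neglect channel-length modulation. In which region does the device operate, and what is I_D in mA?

V_GS = V_G − V_S = 4.56 − 1.37 = 3.19 V; V_DS = V_D − V_S = 3.24 − 1.37 = 1.87 V.
V_ov = V_GS − V_th = 3.19 − 0.41 = 2.78 V.
Since V_DS = 1.87 V < V_ov = 2.78 V, the device is in the triode region.
I_D = k_n [V_ov · V_DS − ½ V_DS²] = 2.82 × [2.78 × 1.87 − 0.5 × 1.87²] = 9.73 mA.

Triode; I_D = 9.73 mA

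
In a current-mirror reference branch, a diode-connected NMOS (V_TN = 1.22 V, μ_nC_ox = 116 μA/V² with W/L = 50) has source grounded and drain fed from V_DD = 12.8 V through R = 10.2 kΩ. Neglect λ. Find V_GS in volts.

V_GS = 1.83 V

With gate tied to drain, V_GS = V_DS ≥ V_GS − V_TN, so the device is in saturation.
k_n = μ_nC_ox · (W/L) = 5.8 mA/V².
KCL at the drain: ½ k_n (V_GS − V_TN)² = (V_DD − V_GS)/R.
Let x = V_GS − 1.22. Then 29.6 x² + x − 11.58 = 0, giving x = 0.609 V (positive root), so V_GS = 1.83 V.
I_D = (V_DD − V_GS)/R = (12.8 − 1.83) / 10.2 = 1.08 mA.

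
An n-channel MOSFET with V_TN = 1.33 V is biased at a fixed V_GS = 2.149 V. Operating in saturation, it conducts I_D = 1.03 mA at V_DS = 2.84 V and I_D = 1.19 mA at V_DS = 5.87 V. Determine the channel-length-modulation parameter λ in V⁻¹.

λ = 0.0600 V⁻¹

With V_GS fixed, I_D ∝ (1 + λ V_DS) in saturation, so I_D2/I_D1 = (1 + λ V_DS2)/(1 + λ V_DS1).
1.19/1.03 = 1.155 = (1 + 5.87 λ)/(1 + 2.84 λ).
Solving: λ (I_D1 V_DS2 − I_D2 V_DS1) = I_D2 − I_D1, so λ = (1.19 − 1.03) / (1.03 × 5.87 − 1.19 × 2.84) = 0.16 / 2.67 = 0.06 V⁻¹.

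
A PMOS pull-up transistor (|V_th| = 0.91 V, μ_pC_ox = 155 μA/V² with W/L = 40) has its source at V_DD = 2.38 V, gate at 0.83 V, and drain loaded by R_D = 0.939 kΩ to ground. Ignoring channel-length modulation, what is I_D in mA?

V_SG = V_DD − V_G = 2.38 − 0.83 = 1.55 V, so V_ov = 1.55 − 0.91 = 0.64 V.
k_p = μ_pC_ox · (W/L) = 6.2 mA/V².
Assume saturation: I_D = ½ k_p V_ov² = 0.5 × 6.2 × 0.64² = 1.27 mA, giving V_SD = V_DD − I_D R_D = 2.38 − 1.27 × 0.939 = 1.19 V.
V_SD = 1.19 V ≥ V_ov = 0.64 V, confirming saturation.

I_D = 1.27 mA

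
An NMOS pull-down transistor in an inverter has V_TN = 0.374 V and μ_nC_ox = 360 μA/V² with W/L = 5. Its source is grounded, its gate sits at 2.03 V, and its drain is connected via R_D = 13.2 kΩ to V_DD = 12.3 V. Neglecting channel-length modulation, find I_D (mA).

I_D = 0.906 mA

V_GS = V_G = 2.03 V, so V_ov = 2.03 − 0.374 = 1.66 V.
k_n = μ_nC_ox · (W/L) = 1.8 mA/V².
Assume saturation: I_D = ½ k_n V_ov² = 0.5 × 1.8 × 1.66² = 2.47 mA, giving V_DS = V_DD − I_D R_D = 12.3 − 2.47 × 13.2 = -20.3 V.
But -20.3 V < V_ov = 1.66 V, so the device is actually in triode.
In triode I_D = k_n[V_ov V_DS − ½ V_DS²] and I_D = (V_DD − V_DS)/R_D. Equating: 11.9 V_DS² − 40.35 V_DS + 12.3 = 0, giving V_DS = 0.339 V (the root below V_ov).
I_D = (12.3 − 0.339) / 13.2 = 0.906 mA.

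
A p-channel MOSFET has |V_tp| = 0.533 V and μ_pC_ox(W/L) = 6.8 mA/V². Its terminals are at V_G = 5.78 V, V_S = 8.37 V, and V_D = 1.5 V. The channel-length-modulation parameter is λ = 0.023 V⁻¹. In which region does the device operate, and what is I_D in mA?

V_SG = V_S − V_G = 8.37 − 5.78 = 2.59 V; V_SD = V_S − V_D = 8.37 − 1.5 = 6.87 V.
V_ov = V_SG − |V_tp| = 2.59 − 0.533 = 2.06 V.
Since V_SD = 6.87 V ≥ V_ov = 2.06 V, the device is in saturation.
I_D = ½ k_p V_ov² (1 + λ V_SD) = 0.5 × 6.8 × 2.06² × (1 + 0.023 × 6.87) = 16.7 mA.

Saturation; I_D = 16.7 mA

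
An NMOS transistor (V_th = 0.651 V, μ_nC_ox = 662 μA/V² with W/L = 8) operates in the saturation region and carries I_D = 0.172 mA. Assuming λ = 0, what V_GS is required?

k_n = μ_nC_ox · (W/L) = 5.296 mA/V².
In saturation I_D = ½ k_n (V_GS − V_th)², so V_GS − V_th = √(2 I_D / k_n) = √(2 × 0.172 / 5.296) = 0.255 V.
V_GS = 0.651 + 0.255 = 0.906 V.

V_GS = 0.906 V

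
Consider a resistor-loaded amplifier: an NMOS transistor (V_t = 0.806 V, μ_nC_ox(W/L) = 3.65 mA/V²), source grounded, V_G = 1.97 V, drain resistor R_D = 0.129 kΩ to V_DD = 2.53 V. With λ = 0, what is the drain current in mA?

I_D = 2.47 mA

V_GS = V_G = 1.97 V, so V_ov = 1.97 − 0.806 = 1.16 V.
Assume saturation: I_D = ½ k_n V_ov² = 0.5 × 3.65 × 1.16² = 2.47 mA, giving V_DS = V_DD − I_D R_D = 2.53 − 2.47 × 0.129 = 2.21 V.
V_DS = 2.21 V ≥ V_ov = 1.16 V, confirming saturation.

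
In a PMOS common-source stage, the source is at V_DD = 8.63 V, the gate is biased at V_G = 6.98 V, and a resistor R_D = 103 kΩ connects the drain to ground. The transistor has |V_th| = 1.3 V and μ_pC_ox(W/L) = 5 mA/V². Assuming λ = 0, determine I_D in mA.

I_D = 0.0833 mA

V_SG = V_DD − V_G = 8.63 − 6.98 = 1.65 V, so V_ov = 1.65 − 1.3 = 0.35 V.
Assume saturation: I_D = ½ k_p V_ov² = 0.5 × 5 × 0.35² = 0.306 mA, giving V_SD = V_DD − I_D R_D = 8.63 − 0.306 × 103 = -22.9 V.
But -22.9 V < V_ov = 0.35 V, so the device is actually in triode.
In triode I_D = k_p[V_ov V_SD − ½ V_SD²] and I_D = (V_DD − V_SD)/R_D. Equating: 258 V_SD² − 181.3 V_SD + 8.63 = 0, giving V_SD = 0.0514 V (the root below V_ov).
I_D = (8.63 − 0.0514) / 103 = 0.0833 mA.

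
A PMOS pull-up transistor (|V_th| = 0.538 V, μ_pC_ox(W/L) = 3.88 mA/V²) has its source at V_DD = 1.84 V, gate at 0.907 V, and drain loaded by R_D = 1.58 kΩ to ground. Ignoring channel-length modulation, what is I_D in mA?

V_SG = V_DD − V_G = 1.84 − 0.907 = 0.933 V, so V_ov = 0.933 − 0.538 = 0.395 V.
Assume saturation: I_D = ½ k_p V_ov² = 0.5 × 3.88 × 0.395² = 0.303 mA, giving V_SD = V_DD − I_D R_D = 1.84 − 0.303 × 1.58 = 1.36 V.
V_SD = 1.36 V ≥ V_ov = 0.395 V, confirming saturation.

I_D = 0.303 mA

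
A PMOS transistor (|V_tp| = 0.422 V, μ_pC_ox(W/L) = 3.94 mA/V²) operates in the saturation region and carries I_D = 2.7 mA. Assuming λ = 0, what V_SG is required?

In saturation I_D = ½ k_p (V_SG − |V_tp|)², so V_SG − |V_tp| = √(2 I_D / k_p) = √(2 × 2.7 / 3.94) = 1.17 V.
V_SG = 0.422 + 1.17 = 1.59 V.

V_SG = 1.59 V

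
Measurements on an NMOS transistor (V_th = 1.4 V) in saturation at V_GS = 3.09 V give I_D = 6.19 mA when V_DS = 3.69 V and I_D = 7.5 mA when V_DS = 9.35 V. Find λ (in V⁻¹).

With V_GS fixed, I_D ∝ (1 + λ V_DS) in saturation, so I_D2/I_D1 = (1 + λ V_DS2)/(1 + λ V_DS1).
7.5/6.19 = 1.212 = (1 + 9.35 λ)/(1 + 3.69 λ).
Solving: λ (I_D1 V_DS2 − I_D2 V_DS1) = I_D2 − I_D1, so λ = (7.5 − 6.19) / (6.19 × 9.35 − 7.5 × 3.69) = 1.31 / 30.2 = 0.0434 V⁻¹.

λ = 0.0434 V⁻¹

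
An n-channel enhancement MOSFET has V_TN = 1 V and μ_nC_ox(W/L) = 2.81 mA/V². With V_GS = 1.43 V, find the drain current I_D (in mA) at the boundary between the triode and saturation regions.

At the boundary V_DS = V_ov = V_GS − V_TN = 1.43 − 1 = 0.43 V.
I_D = ½ k_n V_ov² = 0.5 × 2.81 × 0.43² = 0.26 mA.

I_D = 0.260 mA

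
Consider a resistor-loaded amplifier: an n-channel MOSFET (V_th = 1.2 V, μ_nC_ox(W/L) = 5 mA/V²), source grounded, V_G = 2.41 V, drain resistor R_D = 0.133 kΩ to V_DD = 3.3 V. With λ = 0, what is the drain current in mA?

V_GS = V_G = 2.41 V, so V_ov = 2.41 − 1.2 = 1.21 V.
Assume saturation: I_D = ½ k_n V_ov² = 0.5 × 5 × 1.21² = 3.66 mA, giving V_DS = V_DD − I_D R_D = 3.3 − 3.66 × 0.133 = 2.81 V.
V_DS = 2.81 V ≥ V_ov = 1.21 V, confirming saturation.

I_D = 3.66 mA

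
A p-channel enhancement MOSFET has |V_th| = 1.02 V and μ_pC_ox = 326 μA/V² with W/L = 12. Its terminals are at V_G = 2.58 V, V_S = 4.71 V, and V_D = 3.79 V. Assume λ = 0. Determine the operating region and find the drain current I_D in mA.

Triode; I_D = 2.34 mA

V_SG = V_S − V_G = 4.71 − 2.58 = 2.13 V; V_SD = V_S − V_D = 4.71 − 3.79 = 0.92 V.
k_p = μ_pC_ox · (W/L) = 3.912 mA/V².
V_ov = V_SG − |V_th| = 2.13 − 1.02 = 1.11 V.
Since V_SD = 0.92 V < V_ov = 1.11 V, the device is in the triode region.
I_D = k_p [V_ov · V_SD − ½ V_SD²] = 3.912 × [1.11 × 0.92 − 0.5 × 0.92²] = 2.34 mA.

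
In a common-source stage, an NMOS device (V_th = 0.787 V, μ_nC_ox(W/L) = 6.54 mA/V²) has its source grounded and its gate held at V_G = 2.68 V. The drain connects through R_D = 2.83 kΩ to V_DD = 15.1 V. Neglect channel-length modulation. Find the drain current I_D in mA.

V_GS = V_G = 2.68 V, so V_ov = 2.68 − 0.787 = 1.89 V.
Assume saturation: I_D = ½ k_n V_ov² = 0.5 × 6.54 × 1.89² = 11.7 mA, giving V_DS = V_DD − I_D R_D = 15.1 − 11.7 × 2.83 = -18.1 V.
But -18.1 V < V_ov = 1.89 V, so the device is actually in triode.
In triode I_D = k_n[V_ov V_DS − ½ V_DS²] and I_D = (V_DD − V_DS)/R_D. Equating: 9.25 V_DS² − 36.04 V_DS + 15.1 = 0, giving V_DS = 0.478 V (the root below V_ov).
I_D = (15.1 − 0.478) / 2.83 = 5.17 mA.

I_D = 5.17 mA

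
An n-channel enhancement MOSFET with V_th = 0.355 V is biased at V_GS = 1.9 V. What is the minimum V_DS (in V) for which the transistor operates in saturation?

V_DS,sat = 1.54 V

The boundary between triode and saturation is V_DS = V_GS − V_th = V_ov.
V_ov = 1.9 − 0.355 = 1.54 V.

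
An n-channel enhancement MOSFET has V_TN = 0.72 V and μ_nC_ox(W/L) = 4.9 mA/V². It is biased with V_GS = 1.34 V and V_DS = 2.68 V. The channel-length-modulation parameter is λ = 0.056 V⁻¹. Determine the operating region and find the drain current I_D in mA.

Saturation; I_D = 1.08 mA

V_ov = V_GS − V_TN = 1.34 − 0.72 = 0.62 V.
Since V_DS = 2.68 V ≥ V_ov = 0.62 V, the device is in saturation.
I_D = ½ k_n V_ov² (1 + λ V_DS) = 0.5 × 4.9 × 0.62² × (1 + 0.056 × 2.68) = 1.08 mA.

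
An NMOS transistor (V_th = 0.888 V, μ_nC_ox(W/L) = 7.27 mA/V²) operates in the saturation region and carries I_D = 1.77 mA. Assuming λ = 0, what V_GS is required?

In saturation I_D = ½ k_n (V_GS − V_th)², so V_GS − V_th = √(2 I_D / k_n) = √(2 × 1.77 / 7.27) = 0.698 V.
V_GS = 0.888 + 0.698 = 1.59 V.

V_GS = 1.59 V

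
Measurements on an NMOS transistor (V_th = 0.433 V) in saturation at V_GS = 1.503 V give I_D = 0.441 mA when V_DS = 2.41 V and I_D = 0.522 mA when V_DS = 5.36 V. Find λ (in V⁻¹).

λ = 0.0733 V⁻¹

With V_GS fixed, I_D ∝ (1 + λ V_DS) in saturation, so I_D2/I_D1 = (1 + λ V_DS2)/(1 + λ V_DS1).
0.522/0.441 = 1.184 = (1 + 5.36 λ)/(1 + 2.41 λ).
Solving: λ (I_D1 V_DS2 − I_D2 V_DS1) = I_D2 − I_D1, so λ = (0.522 − 0.441) / (0.441 × 5.36 − 0.522 × 2.41) = 0.081 / 1.11 = 0.0733 V⁻¹.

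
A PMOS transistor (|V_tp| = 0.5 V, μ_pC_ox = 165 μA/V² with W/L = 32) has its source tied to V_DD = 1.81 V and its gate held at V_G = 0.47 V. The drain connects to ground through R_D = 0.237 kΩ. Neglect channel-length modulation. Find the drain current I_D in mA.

I_D = 1.86 mA

V_SG = V_DD − V_G = 1.81 − 0.47 = 1.34 V, so V_ov = 1.34 − 0.5 = 0.84 V.
k_p = μ_pC_ox · (W/L) = 5.28 mA/V².
Assume saturation: I_D = ½ k_p V_ov² = 0.5 × 5.28 × 0.84² = 1.86 mA, giving V_SD = V_DD − I_D R_D = 1.81 − 1.86 × 0.237 = 1.37 V.
V_SD = 1.37 V ≥ V_ov = 0.84 V, confirming saturation.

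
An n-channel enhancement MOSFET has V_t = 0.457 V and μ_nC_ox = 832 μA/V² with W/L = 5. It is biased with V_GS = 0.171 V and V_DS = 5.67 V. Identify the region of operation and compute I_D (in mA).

V_GS = 0.171 V < V_t = 0.457 V, so the transistor is in cutoff.

Cutoff; I_D = 0 mA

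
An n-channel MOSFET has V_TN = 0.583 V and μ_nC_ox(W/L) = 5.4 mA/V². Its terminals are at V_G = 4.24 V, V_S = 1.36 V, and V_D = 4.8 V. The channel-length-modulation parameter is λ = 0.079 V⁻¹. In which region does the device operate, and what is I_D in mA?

Saturation; I_D = 18.1 mA

V_GS = V_G − V_S = 4.24 − 1.36 = 2.88 V; V_DS = V_D − V_S = 4.8 − 1.36 = 3.44 V.
V_ov = V_GS − V_TN = 2.88 − 0.583 = 2.3 V.
Since V_DS = 3.44 V ≥ V_ov = 2.3 V, the device is in saturation.
I_D = ½ k_n V_ov² (1 + λ V_DS) = 0.5 × 5.4 × 2.3² × (1 + 0.079 × 3.44) = 18.1 mA.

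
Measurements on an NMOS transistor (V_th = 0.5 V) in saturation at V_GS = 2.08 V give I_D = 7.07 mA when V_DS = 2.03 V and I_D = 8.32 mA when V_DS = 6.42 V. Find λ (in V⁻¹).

λ = 0.0439 V⁻¹

With V_GS fixed, I_D ∝ (1 + λ V_DS) in saturation, so I_D2/I_D1 = (1 + λ V_DS2)/(1 + λ V_DS1).
8.32/7.07 = 1.177 = (1 + 6.42 λ)/(1 + 2.03 λ).
Solving: λ (I_D1 V_DS2 − I_D2 V_DS1) = I_D2 − I_D1, so λ = (8.32 − 7.07) / (7.07 × 6.42 − 8.32 × 2.03) = 1.25 / 28.5 = 0.0439 V⁻¹.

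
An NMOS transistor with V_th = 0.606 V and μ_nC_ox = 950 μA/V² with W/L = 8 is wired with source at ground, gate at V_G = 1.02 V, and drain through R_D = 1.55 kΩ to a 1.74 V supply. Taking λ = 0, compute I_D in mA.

V_GS = V_G = 1.02 V, so V_ov = 1.02 − 0.606 = 0.414 V.
k_n = μ_nC_ox · (W/L) = 7.6 mA/V².
Assume saturation: I_D = ½ k_n V_ov² = 0.5 × 7.6 × 0.414² = 0.651 mA, giving V_DS = V_DD − I_D R_D = 1.74 − 0.651 × 1.55 = 0.73 V.
V_DS = 0.73 V ≥ V_ov = 0.414 V, confirming saturation.

I_D = 0.651 mA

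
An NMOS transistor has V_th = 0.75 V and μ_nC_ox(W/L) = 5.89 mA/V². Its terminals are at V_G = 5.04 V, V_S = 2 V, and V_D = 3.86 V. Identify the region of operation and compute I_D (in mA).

Triode; I_D = 14.9 mA

V_GS = V_G − V_S = 5.04 − 2 = 3.04 V; V_DS = V_D − V_S = 3.86 − 2 = 1.86 V.
V_ov = V_GS − V_th = 3.04 − 0.75 = 2.29 V.
Since V_DS = 1.86 V < V_ov = 2.29 V, the device is in the triode region.
I_D = k_n [V_ov · V_DS − ½ V_DS²] = 5.89 × [2.29 × 1.86 − 0.5 × 1.86²] = 14.9 mA.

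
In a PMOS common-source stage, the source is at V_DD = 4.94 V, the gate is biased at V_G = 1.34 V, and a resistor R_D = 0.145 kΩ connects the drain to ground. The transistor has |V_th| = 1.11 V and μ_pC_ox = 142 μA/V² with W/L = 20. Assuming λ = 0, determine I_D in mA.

I_D = 8.80 mA

V_SG = V_DD − V_G = 4.94 − 1.34 = 3.6 V, so V_ov = 3.6 − 1.11 = 2.49 V.
k_p = μ_pC_ox · (W/L) = 2.84 mA/V².
Assume saturation: I_D = ½ k_p V_ov² = 0.5 × 2.84 × 2.49² = 8.8 mA, giving V_SD = V_DD − I_D R_D = 4.94 − 8.8 × 0.145 = 3.66 V.
V_SD = 3.66 V ≥ V_ov = 2.49 V, confirming saturation.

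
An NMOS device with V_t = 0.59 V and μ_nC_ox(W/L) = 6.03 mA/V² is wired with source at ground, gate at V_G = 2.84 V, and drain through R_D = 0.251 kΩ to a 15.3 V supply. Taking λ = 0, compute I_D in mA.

V_GS = V_G = 2.84 V, so V_ov = 2.84 − 0.59 = 2.25 V.
Assume saturation: I_D = ½ k_n V_ov² = 0.5 × 6.03 × 2.25² = 15.3 mA, giving V_DS = V_DD − I_D R_D = 15.3 − 15.3 × 0.251 = 11.5 V.
V_DS = 11.5 V ≥ V_ov = 2.25 V, confirming saturation.

I_D = 15.3 mA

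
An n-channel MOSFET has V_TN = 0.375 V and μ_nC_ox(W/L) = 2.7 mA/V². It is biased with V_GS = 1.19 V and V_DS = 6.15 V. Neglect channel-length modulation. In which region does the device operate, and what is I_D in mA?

V_ov = V_GS − V_TN = 1.19 − 0.375 = 0.815 V.
Since V_DS = 6.15 V ≥ V_ov = 0.815 V, the device is in saturation.
I_D = ½ k_n V_ov² = 0.5 × 2.7 × 0.815² = 0.897 mA.

Saturation; I_D = 0.897 mA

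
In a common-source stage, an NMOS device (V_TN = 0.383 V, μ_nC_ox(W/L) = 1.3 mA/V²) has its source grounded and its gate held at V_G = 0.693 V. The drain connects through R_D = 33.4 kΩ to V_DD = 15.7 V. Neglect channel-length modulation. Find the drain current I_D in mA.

I_D = 0.0625 mA

V_GS = V_G = 0.693 V, so V_ov = 0.693 − 0.383 = 0.31 V.
Assume saturation: I_D = ½ k_n V_ov² = 0.5 × 1.3 × 0.31² = 0.0625 mA, giving V_DS = V_DD − I_D R_D = 15.7 − 0.0625 × 33.4 = 13.6 V.
V_DS = 13.6 V ≥ V_ov = 0.31 V, confirming saturation.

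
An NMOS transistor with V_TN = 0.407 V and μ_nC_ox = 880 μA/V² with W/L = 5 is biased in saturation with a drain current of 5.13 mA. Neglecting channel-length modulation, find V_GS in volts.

V_GS = 1.93 V

k_n = μ_nC_ox · (W/L) = 4.4 mA/V².
In saturation I_D = ½ k_n (V_GS − V_TN)², so V_GS − V_TN = √(2 I_D / k_n) = √(2 × 5.13 / 4.4) = 1.53 V.
V_GS = 0.407 + 1.53 = 1.93 V.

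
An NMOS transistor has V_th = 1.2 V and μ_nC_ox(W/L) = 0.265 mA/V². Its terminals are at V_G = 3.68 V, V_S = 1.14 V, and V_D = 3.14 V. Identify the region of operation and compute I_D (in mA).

V_GS = V_G − V_S = 3.68 − 1.14 = 2.54 V; V_DS = V_D − V_S = 3.14 − 1.14 = 2 V.
V_ov = V_GS − V_th = 2.54 − 1.2 = 1.34 V.
Since V_DS = 2 V ≥ V_ov = 1.34 V, the device is in saturation.
I_D = ½ k_n V_ov² = 0.5 × 0.265 × 1.34² = 0.238 mA.

Saturation; I_D = 0.238 mA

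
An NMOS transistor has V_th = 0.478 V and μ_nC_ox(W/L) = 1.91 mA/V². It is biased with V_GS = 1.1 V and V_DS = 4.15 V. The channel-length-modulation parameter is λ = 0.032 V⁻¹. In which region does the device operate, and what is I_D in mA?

Saturation; I_D = 0.419 mA

V_ov = V_GS − V_th = 1.1 − 0.478 = 0.622 V.
Since V_DS = 4.15 V ≥ V_ov = 0.622 V, the device is in saturation.
I_D = ½ k_n V_ov² (1 + λ V_DS) = 0.5 × 1.91 × 0.622² × (1 + 0.032 × 4.15) = 0.419 mA.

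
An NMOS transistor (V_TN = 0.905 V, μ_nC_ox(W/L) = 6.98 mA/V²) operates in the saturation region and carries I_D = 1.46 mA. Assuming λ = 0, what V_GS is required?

V_GS = 1.55 V

In saturation I_D = ½ k_n (V_GS − V_TN)², so V_GS − V_TN = √(2 I_D / k_n) = √(2 × 1.46 / 6.98) = 0.647 V.
V_GS = 0.905 + 0.647 = 1.55 V.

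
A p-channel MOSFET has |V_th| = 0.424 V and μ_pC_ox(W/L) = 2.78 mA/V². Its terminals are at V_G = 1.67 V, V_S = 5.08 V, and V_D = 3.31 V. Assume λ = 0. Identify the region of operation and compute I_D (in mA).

Triode; I_D = 10.3 mA

V_SG = V_S − V_G = 5.08 − 1.67 = 3.41 V; V_SD = V_S − V_D = 5.08 − 3.31 = 1.77 V.
V_ov = V_SG − |V_th| = 3.41 − 0.424 = 2.99 V.
Since V_SD = 1.77 V < V_ov = 2.99 V, the device is in the triode region.
I_D = k_p [V_ov · V_SD − ½ V_SD²] = 2.78 × [2.99 × 1.77 − 0.5 × 1.77²] = 10.3 mA.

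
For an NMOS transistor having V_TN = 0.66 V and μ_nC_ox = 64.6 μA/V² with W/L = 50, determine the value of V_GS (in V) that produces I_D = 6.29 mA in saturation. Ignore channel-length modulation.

k_n = μ_nC_ox · (W/L) = 3.23 mA/V².
In saturation I_D = ½ k_n (V_GS − V_TN)², so V_GS − V_TN = √(2 I_D / k_n) = √(2 × 6.29 / 3.23) = 1.97 V.
V_GS = 0.66 + 1.97 = 2.63 V.

V_GS = 2.63 V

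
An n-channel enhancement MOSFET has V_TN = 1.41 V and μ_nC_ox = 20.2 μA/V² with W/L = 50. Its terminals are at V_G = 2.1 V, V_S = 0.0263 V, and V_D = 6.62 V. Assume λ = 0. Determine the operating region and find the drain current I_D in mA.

Saturation; I_D = 0.222 mA

V_GS = V_G − V_S = 2.1 − 0.0263 = 2.07 V; V_DS = V_D − V_S = 6.62 − 0.0263 = 6.59 V.
k_n = μ_nC_ox · (W/L) = 1.01 mA/V².
V_ov = V_GS − V_TN = 2.07 − 1.41 = 0.664 V.
Since V_DS = 6.59 V ≥ V_ov = 0.664 V, the device is in saturation.
I_D = ½ k_n V_ov² = 0.5 × 1.01 × 0.664² = 0.222 mA.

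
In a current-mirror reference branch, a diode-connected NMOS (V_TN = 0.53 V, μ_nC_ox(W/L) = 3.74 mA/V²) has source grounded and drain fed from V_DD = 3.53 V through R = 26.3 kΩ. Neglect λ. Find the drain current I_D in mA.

With gate tied to drain, V_GS = V_DS ≥ V_GS − V_TN, so the device is in saturation.
KCL at the drain: ½ k_n (V_GS − V_TN)² = (V_DD − V_GS)/R.
Let x = V_GS − 0.53. Then 49.2 x² + x − 3 = 0, giving x = 0.237 V (positive root), so V_GS = 0.767 V.
I_D = (V_DD − V_GS)/R = (3.53 − 0.767) / 26.3 = 0.105 mA.

I_D = 0.105 mA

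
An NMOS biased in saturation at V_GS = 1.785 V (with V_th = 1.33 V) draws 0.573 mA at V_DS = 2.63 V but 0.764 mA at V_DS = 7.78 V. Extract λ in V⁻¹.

λ = 0.0780 V⁻¹

With V_GS fixed, I_D ∝ (1 + λ V_DS) in saturation, so I_D2/I_D1 = (1 + λ V_DS2)/(1 + λ V_DS1).
0.764/0.573 = 1.333 = (1 + 7.78 λ)/(1 + 2.63 λ).
Solving: λ (I_D1 V_DS2 − I_D2 V_DS1) = I_D2 − I_D1, so λ = (0.764 − 0.573) / (0.573 × 7.78 − 0.764 × 2.63) = 0.191 / 2.45 = 0.078 V⁻¹.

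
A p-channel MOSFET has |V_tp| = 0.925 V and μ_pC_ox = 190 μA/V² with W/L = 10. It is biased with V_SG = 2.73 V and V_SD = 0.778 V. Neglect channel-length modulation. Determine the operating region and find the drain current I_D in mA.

Triode; I_D = 2.09 mA

k_p = μ_pC_ox · (W/L) = 1.9 mA/V².
V_ov = V_SG − |V_tp| = 2.73 − 0.925 = 1.8 V.
Since V_SD = 0.778 V < V_ov = 1.8 V, the device is in the triode region.
I_D = k_p [V_ov · V_SD − ½ V_SD²] = 1.9 × [1.8 × 0.778 − 0.5 × 0.778²] = 2.09 mA.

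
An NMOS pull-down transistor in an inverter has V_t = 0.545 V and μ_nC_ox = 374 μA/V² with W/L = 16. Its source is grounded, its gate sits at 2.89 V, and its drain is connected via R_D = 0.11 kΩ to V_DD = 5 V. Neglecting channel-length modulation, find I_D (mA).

I_D = 16.5 mA

V_GS = V_G = 2.89 V, so V_ov = 2.89 − 0.545 = 2.35 V.
k_n = μ_nC_ox · (W/L) = 5.984 mA/V².
Assume saturation: I_D = ½ k_n V_ov² = 0.5 × 5.984 × 2.35² = 16.5 mA, giving V_DS = V_DD − I_D R_D = 5 − 16.5 × 0.11 = 3.19 V.
V_DS = 3.19 V ≥ V_ov = 2.35 V, confirming saturation.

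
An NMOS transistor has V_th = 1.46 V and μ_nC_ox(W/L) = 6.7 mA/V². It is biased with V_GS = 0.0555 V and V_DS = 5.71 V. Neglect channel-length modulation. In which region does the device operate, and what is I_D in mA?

V_GS = 0.0555 V < V_th = 1.46 V, so the transistor is in cutoff.

Cutoff; I_D = 0 mA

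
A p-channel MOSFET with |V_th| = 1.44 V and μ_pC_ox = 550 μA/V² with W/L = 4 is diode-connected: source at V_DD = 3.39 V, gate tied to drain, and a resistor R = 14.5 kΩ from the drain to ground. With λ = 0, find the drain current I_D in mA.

With gate tied to drain, V_SG = V_SD ≥ V_SG − |V_th|, so the device is in saturation.
k_p = μ_pC_ox · (W/L) = 2.2 mA/V².
KCL at the drain: ½ k_p (V_SG − |V_th|)² = (V_DD − V_SG)/R.
Let x = V_SG − 1.44. Then 16 x² + x − 1.95 = 0, giving x = 0.32 V (positive root), so V_SG = 1.76 V.
I_D = (V_DD − V_SG)/R = (3.39 − 1.76) / 14.5 = 0.112 mA.

I_D = 0.112 mA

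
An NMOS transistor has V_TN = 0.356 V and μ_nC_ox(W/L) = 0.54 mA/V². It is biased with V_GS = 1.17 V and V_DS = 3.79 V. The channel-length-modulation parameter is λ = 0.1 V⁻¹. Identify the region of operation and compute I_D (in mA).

Saturation; I_D = 0.247 mA

V_ov = V_GS − V_TN = 1.17 − 0.356 = 0.814 V.
Since V_DS = 3.79 V ≥ V_ov = 0.814 V, the device is in saturation.
I_D = ½ k_n V_ov² (1 + λ V_DS) = 0.5 × 0.54 × 0.814² × (1 + 0.1 × 3.79) = 0.247 mA.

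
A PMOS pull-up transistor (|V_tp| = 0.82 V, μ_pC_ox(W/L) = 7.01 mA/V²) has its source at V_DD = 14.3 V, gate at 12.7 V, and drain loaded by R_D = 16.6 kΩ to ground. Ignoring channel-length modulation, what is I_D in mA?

V_SG = V_DD − V_G = 14.3 − 12.7 = 1.6 V, so V_ov = 1.6 − 0.82 = 0.78 V.
Assume saturation: I_D = ½ k_p V_ov² = 0.5 × 7.01 × 0.78² = 2.13 mA, giving V_SD = V_DD − I_D R_D = 14.3 − 2.13 × 16.6 = -21.1 V.
But -21.1 V < V_ov = 0.78 V, so the device is actually in triode.
In triode I_D = k_p[V_ov V_SD − ½ V_SD²] and I_D = (V_DD − V_SD)/R_D. Equating: 58.2 V_SD² − 91.77 V_SD + 14.3 = 0, giving V_SD = 0.175 V (the root below V_ov).
I_D = (14.3 − 0.175) / 16.6 = 0.851 mA.

I_D = 0.851 mA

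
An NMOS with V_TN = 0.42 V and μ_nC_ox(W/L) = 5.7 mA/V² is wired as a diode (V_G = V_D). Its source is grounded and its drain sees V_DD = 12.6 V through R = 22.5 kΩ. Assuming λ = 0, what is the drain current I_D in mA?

With gate tied to drain, V_GS = V_DS ≥ V_GS − V_TN, so the device is in saturation.
KCL at the drain: ½ k_n (V_GS − V_TN)² = (V_DD − V_GS)/R.
Let x = V_GS − 0.42. Then 64.1 x² + x − 12.18 = 0, giving x = 0.428 V (positive root), so V_GS = 0.848 V.
I_D = (V_DD − V_GS)/R = (12.6 − 0.848) / 22.5 = 0.522 mA.

I_D = 0.522 mA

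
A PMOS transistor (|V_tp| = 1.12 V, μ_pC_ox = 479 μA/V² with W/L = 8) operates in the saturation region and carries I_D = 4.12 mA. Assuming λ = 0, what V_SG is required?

k_p = μ_pC_ox · (W/L) = 3.832 mA/V².
In saturation I_D = ½ k_p (V_SG − |V_tp|)², so V_SG − |V_tp| = √(2 I_D / k_p) = √(2 × 4.12 / 3.832) = 1.47 V.
V_SG = 1.12 + 1.47 = 2.59 V.

V_SG = 2.59 V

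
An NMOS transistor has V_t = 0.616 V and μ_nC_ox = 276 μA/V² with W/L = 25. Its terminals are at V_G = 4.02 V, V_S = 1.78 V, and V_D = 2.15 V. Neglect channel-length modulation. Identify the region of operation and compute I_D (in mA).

V_GS = V_G − V_S = 4.02 − 1.78 = 2.24 V; V_DS = V_D − V_S = 2.15 − 1.78 = 0.37 V.
k_n = μ_nC_ox · (W/L) = 6.9 mA/V².
V_ov = V_GS − V_t = 2.24 − 0.616 = 1.62 V.
Since V_DS = 0.37 V < V_ov = 1.62 V, the device is in the triode region.
I_D = k_n [V_ov · V_DS − ½ V_DS²] = 6.9 × [1.62 × 0.37 − 0.5 × 0.37²] = 3.67 mA.

Triode; I_D = 3.67 mA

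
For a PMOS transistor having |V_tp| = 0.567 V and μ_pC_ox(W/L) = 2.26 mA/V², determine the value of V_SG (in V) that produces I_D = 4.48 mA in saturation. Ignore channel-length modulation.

V_SG = 2.56 V

In saturation I_D = ½ k_p (V_SG − |V_tp|)², so V_SG − |V_tp| = √(2 I_D / k_p) = √(2 × 4.48 / 2.26) = 1.99 V.
V_SG = 0.567 + 1.99 = 2.56 V.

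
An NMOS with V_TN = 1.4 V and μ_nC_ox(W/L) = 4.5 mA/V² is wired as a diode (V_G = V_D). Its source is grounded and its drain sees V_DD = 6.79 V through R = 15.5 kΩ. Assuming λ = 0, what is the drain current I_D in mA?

With gate tied to drain, V_GS = V_DS ≥ V_GS − V_TN, so the device is in saturation.
KCL at the drain: ½ k_n (V_GS − V_TN)² = (V_DD − V_GS)/R.
Let x = V_GS − 1.4. Then 34.9 x² + x − 5.39 = 0, giving x = 0.379 V (positive root), so V_GS = 1.78 V.
I_D = (V_DD − V_GS)/R = (6.79 − 1.78) / 15.5 = 0.323 mA.

I_D = 0.323 mA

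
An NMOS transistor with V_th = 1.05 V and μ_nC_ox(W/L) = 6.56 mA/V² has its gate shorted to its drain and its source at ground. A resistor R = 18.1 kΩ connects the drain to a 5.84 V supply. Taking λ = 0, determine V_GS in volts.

V_GS = 1.33 V

With gate tied to drain, V_GS = V_DS ≥ V_GS − V_th, so the device is in saturation.
KCL at the drain: ½ k_n (V_GS − V_th)² = (V_DD − V_GS)/R.
Let x = V_GS − 1.05. Then 59.4 x² + x − 4.79 = 0, giving x = 0.276 V (positive root), so V_GS = 1.33 V.
I_D = (V_DD − V_GS)/R = (5.84 − 1.33) / 18.1 = 0.249 mA.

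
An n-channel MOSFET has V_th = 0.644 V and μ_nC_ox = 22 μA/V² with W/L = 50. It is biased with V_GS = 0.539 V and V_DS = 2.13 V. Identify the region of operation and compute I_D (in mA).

Cutoff; I_D = 0 mA

V_GS = 0.539 V < V_th = 0.644 V, so the transistor is in cutoff.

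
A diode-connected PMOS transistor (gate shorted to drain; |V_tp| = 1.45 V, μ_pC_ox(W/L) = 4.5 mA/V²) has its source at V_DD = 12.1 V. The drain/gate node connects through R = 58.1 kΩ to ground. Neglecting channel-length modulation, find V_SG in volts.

With gate tied to drain, V_SG = V_SD ≥ V_SG − |V_tp|, so the device is in saturation.
KCL at the drain: ½ k_p (V_SG − |V_tp|)² = (V_DD − V_SG)/R.
Let x = V_SG − 1.45. Then 131 x² + x − 10.65 = 0, giving x = 0.282 V (positive root), so V_SG = 1.73 V.
I_D = (V_DD − V_SG)/R = (12.1 − 1.73) / 58.1 = 0.178 mA.

V_SG = 1.73 V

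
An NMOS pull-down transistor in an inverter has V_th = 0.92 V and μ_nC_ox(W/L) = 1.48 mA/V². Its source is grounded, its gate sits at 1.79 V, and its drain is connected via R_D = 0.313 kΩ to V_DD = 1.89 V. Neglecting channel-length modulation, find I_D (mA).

V_GS = V_G = 1.79 V, so V_ov = 1.79 − 0.92 = 0.87 V.
Assume saturation: I_D = ½ k_n V_ov² = 0.5 × 1.48 × 0.87² = 0.56 mA, giving V_DS = V_DD − I_D R_D = 1.89 − 0.56 × 0.313 = 1.71 V.
V_DS = 1.71 V ≥ V_ov = 0.87 V, confirming saturation.

I_D = 0.560 mA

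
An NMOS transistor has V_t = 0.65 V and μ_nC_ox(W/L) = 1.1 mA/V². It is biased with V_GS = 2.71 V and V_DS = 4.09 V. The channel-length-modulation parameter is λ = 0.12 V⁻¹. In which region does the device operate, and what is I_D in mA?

Saturation; I_D = 3.48 mA

V_ov = V_GS − V_t = 2.71 − 0.65 = 2.06 V.
Since V_DS = 4.09 V ≥ V_ov = 2.06 V, the device is in saturation.
I_D = ½ k_n V_ov² (1 + λ V_DS) = 0.5 × 1.1 × 2.06² × (1 + 0.12 × 4.09) = 3.48 mA.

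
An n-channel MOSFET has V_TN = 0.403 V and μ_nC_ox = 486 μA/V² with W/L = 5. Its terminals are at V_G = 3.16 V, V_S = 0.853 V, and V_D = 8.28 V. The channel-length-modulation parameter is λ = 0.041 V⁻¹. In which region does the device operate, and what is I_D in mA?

Saturation; I_D = 5.75 mA

V_GS = V_G − V_S = 3.16 − 0.853 = 2.31 V; V_DS = V_D − V_S = 8.28 − 0.853 = 7.43 V.
k_n = μ_nC_ox · (W/L) = 2.43 mA/V².
V_ov = V_GS − V_TN = 2.31 − 0.403 = 1.9 V.
Since V_DS = 7.43 V ≥ V_ov = 1.9 V, the device is in saturation.
I_D = ½ k_n V_ov² (1 + λ V_DS) = 0.5 × 2.43 × 1.9² × (1 + 0.041 × 7.43) = 5.75 mA.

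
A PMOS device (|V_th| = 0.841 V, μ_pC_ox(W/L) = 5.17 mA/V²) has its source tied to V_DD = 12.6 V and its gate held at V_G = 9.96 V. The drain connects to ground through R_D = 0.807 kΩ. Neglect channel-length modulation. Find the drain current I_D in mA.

I_D = 8.37 mA

V_SG = V_DD − V_G = 12.6 − 9.96 = 2.64 V, so V_ov = 2.64 − 0.841 = 1.8 V.
Assume saturation: I_D = ½ k_p V_ov² = 0.5 × 5.17 × 1.8² = 8.37 mA, giving V_SD = V_DD − I_D R_D = 12.6 − 8.37 × 0.807 = 5.85 V.
V_SD = 5.85 V ≥ V_ov = 1.8 V, confirming saturation.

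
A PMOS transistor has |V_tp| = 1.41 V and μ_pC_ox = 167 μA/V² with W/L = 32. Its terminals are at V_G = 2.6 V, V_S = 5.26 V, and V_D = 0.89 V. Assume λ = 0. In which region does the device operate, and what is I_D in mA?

V_SG = V_S − V_G = 5.26 − 2.6 = 2.66 V; V_SD = V_S − V_D = 5.26 − 0.89 = 4.37 V.
k_p = μ_pC_ox · (W/L) = 5.344 mA/V².
V_ov = V_SG − |V_tp| = 2.66 − 1.41 = 1.25 V.
Since V_SD = 4.37 V ≥ V_ov = 1.25 V, the device is in saturation.
I_D = ½ k_p V_ov² = 0.5 × 5.344 × 1.25² = 4.17 mA.

Saturation; I_D = 4.17 mA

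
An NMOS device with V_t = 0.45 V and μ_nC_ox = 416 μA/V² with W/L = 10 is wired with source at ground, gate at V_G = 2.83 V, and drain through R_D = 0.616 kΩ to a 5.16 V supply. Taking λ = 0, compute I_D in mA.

I_D = 6.98 mA

V_GS = V_G = 2.83 V, so V_ov = 2.83 − 0.45 = 2.38 V.
k_n = μ_nC_ox · (W/L) = 4.16 mA/V².
Assume saturation: I_D = ½ k_n V_ov² = 0.5 × 4.16 × 2.38² = 11.8 mA, giving V_DS = V_DD − I_D R_D = 5.16 − 11.8 × 0.616 = -2.1 V.
But -2.1 V < V_ov = 2.38 V, so the device is actually in triode.
In triode I_D = k_n[V_ov V_DS − ½ V_DS²] and I_D = (V_DD − V_DS)/R_D. Equating: 1.28 V_DS² − 7.099 V_DS + 5.16 = 0, giving V_DS = 0.861 V (the root below V_ov).
I_D = (5.16 − 0.861) / 0.616 = 6.98 mA.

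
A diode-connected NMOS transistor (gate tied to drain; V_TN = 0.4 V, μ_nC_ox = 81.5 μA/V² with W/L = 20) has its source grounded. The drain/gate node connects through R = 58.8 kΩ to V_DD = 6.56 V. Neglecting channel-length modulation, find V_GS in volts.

V_GS = 0.748 V

With gate tied to drain, V_GS = V_DS ≥ V_GS − V_TN, so the device is in saturation.
k_n = μ_nC_ox · (W/L) = 1.63 mA/V².
KCL at the drain: ½ k_n (V_GS − V_TN)² = (V_DD − V_GS)/R.
Let x = V_GS − 0.4. Then 47.9 x² + x − 6.16 = 0, giving x = 0.348 V (positive root), so V_GS = 0.748 V.
I_D = (V_DD − V_GS)/R = (6.56 − 0.748) / 58.8 = 0.0988 mA.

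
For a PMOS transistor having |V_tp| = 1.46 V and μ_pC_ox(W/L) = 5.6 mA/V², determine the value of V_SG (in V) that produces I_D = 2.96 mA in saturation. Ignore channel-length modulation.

V_SG = 2.49 V

In saturation I_D = ½ k_p (V_SG − |V_tp|)², so V_SG − |V_tp| = √(2 I_D / k_p) = √(2 × 2.96 / 5.6) = 1.03 V.
V_SG = 1.46 + 1.03 = 2.49 V.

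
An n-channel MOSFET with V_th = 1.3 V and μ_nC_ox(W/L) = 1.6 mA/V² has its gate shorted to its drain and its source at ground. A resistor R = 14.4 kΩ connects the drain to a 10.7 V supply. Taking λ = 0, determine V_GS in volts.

With gate tied to drain, V_GS = V_DS ≥ V_GS − V_th, so the device is in saturation.
KCL at the drain: ½ k_n (V_GS − V_th)² = (V_DD − V_GS)/R.
Let x = V_GS − 1.3. Then 11.5 x² + x − 9.4 = 0, giving x = 0.861 V (positive root), so V_GS = 2.16 V.
I_D = (V_DD − V_GS)/R = (10.7 − 2.16) / 14.4 = 0.593 mA.

V_GS = 2.16 V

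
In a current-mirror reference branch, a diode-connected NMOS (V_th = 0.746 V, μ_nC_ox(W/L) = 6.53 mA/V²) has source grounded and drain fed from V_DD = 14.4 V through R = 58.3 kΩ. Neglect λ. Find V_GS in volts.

V_GS = 1.01 V

With gate tied to drain, V_GS = V_DS ≥ V_GS − V_th, so the device is in saturation.
KCL at the drain: ½ k_n (V_GS − V_th)² = (V_DD − V_GS)/R.
Let x = V_GS − 0.746. Then 190 x² + x − 13.65 = 0, giving x = 0.265 V (positive root), so V_GS = 1.01 V.
I_D = (V_DD − V_GS)/R = (14.4 − 1.01) / 58.3 = 0.23 mA.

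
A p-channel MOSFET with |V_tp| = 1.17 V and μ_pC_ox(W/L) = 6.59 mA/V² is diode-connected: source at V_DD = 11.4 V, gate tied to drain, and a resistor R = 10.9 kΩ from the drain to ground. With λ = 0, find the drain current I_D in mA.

I_D = 0.891 mA

With gate tied to drain, V_SG = V_SD ≥ V_SG − |V_tp|, so the device is in saturation.
KCL at the drain: ½ k_p (V_SG − |V_tp|)² = (V_DD − V_SG)/R.
Let x = V_SG − 1.17. Then 35.9 x² + x − 10.23 = 0, giving x = 0.52 V (positive root), so V_SG = 1.69 V.
I_D = (V_DD − V_SG)/R = (11.4 − 1.69) / 10.9 = 0.891 mA.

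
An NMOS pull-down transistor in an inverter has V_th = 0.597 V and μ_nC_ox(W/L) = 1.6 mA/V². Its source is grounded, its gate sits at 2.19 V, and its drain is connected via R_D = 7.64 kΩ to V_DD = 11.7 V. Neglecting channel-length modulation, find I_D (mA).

V_GS = V_G = 2.19 V, so V_ov = 2.19 − 0.597 = 1.59 V.
Assume saturation: I_D = ½ k_n V_ov² = 0.5 × 1.6 × 1.59² = 2.03 mA, giving V_DS = V_DD − I_D R_D = 11.7 − 2.03 × 7.64 = -3.81 V.
But -3.81 V < V_ov = 1.59 V, so the device is actually in triode.
In triode I_D = k_n[V_ov V_DS − ½ V_DS²] and I_D = (V_DD − V_DS)/R_D. Equating: 6.11 V_DS² − 20.47 V_DS + 11.7 = 0, giving V_DS = 0.731 V (the root below V_ov).
I_D = (11.7 − 0.731) / 7.64 = 1.44 mA.

I_D = 1.44 mA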